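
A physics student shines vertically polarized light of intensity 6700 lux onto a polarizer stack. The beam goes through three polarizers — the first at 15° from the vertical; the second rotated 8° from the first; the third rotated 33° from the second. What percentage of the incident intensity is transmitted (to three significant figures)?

≈ 64.4%

By Malus's law, I₁ = 6700 lux · cos²(15°) = 6251 lux.
I₂ = I₁ · cos²(8°) = 6251 · 0.9806 = 6130 lux.
I₃ = I₂ · cos²(33°) = 6130 · 0.7034 = 4312 lux.
That is 64.35% of the incident intensity.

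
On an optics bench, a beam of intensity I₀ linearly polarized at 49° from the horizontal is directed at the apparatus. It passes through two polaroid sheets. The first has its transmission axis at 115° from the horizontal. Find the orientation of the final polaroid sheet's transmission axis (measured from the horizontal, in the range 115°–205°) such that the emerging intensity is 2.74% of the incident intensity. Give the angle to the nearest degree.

θ ≈ 181°

I₁ = I₀ cos²(115° − 49°) = I₀ cos²(66°) = 0.1654 I₀.
Need I₂/I₀ = 0.0274, so cos²(θ − 115°) = 0.0274 / 0.1654 = 0.1656.
θ − 115° = arccos(√0.1656) = 66.0°, giving θ ≈ 115 + 66.0 = 181.0°.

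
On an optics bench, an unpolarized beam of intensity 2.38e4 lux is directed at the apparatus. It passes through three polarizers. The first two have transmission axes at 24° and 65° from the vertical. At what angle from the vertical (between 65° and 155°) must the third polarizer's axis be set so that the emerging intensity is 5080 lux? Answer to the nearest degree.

θ ≈ 95°

Unpolarized light through the first polarizer → I₁ = ½ I₀, now polarized at 24°.
I₂ = I₁ cos²(65° − 24°) = 0.5 I₀ · cos²(41°) = 0.2848 I₀.
Target fraction: 5080 / 2.38e4 lux = 0.2134 of I₀.
Need I₃/I₀ = 0.2134, so cos²(θ − 65°) = 0.2134 / 0.2848 = 0.7495.
θ − 65° = arccos(√0.7495) = 30.0°, giving θ ≈ 65 + 30.0 = 95.0°.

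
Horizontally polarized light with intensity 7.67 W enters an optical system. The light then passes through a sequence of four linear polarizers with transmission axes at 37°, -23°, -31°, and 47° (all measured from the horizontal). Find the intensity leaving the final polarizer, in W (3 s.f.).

I₁ = 7.67 W · cos²(37°) = 4.892 W.
I₂ = I₁ · cos²(60°) = 4.892 · 0.25 = 1.223 W.
I₃ = I₂ · cos²(8°) = 1.223 · 0.9806 = 1.199 W.
I₄ = I₃ · cos²(78°) = 1.199 · 0.04323 = 0.05184 W.

I ≈ 0.0518 W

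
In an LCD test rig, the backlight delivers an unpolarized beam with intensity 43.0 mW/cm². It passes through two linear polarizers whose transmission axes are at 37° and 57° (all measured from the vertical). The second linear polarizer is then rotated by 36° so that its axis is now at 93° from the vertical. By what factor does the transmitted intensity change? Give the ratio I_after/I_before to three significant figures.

I_new/I_old ≈ 0.354

Before rotation:
Unpolarized light through the first polarizer → I₁ = ½ I₀, now polarized at 37°.
I₂ = I₁ cos²(57° − 37°) = 0.5 I₀ · cos²(20°) = 0.4415 I₀.
After rotation:
Unpolarized light through the first polarizer → I₁ = ½ I₀, now polarized at 37°.
I₂ = I₁ cos²(93° − 37°) = 0.5 I₀ · cos²(56°) = 0.1563 I₀.
Ratio = 0.1563 / 0.4415 = 0.3541.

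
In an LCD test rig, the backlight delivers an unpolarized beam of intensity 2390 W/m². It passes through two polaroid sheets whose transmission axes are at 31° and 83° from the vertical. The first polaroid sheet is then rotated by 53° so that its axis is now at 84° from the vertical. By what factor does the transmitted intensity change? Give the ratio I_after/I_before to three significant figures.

I_new/I_old ≈ 2.64

Before rotation:
Unpolarized light through the first polarizer → I₁ = ½ I₀, now polarized at 31°.
I₂ = I₁ cos²(83° − 31°) = 0.5 I₀ · cos²(52°) = 0.1895 I₀.
After rotation:
Unpolarized light through the first polarizer → I₁ = ½ I₀, now polarized at 84°.
I₂ = I₁ cos²(83° − 84°) = 0.5 I₀ · cos²(1°) = 0.4998 I₀.
Ratio = 0.4998 / 0.1895 = 2.637.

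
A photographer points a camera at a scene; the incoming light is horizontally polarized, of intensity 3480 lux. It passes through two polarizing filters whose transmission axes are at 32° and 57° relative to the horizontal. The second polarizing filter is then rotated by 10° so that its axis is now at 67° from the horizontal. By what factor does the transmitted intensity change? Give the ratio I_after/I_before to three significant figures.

I_new/I_old ≈ 0.817

Before rotation:
I₁ = I₀ cos²(32° − 0°) = I₀ cos²(32°) = 0.7192 I₀.
I₂ = I₁ cos²(57° − 32°) = 0.7192 I₀ · cos²(25°) = 0.5907 I₀.
After rotation:
I₁ = I₀ cos²(32° − 0°) = I₀ cos²(32°) = 0.7192 I₀.
I₂ = I₁ cos²(67° − 32°) = 0.7192 I₀ · cos²(35°) = 0.4826 I₀.
Ratio = 0.4826 / 0.5907 = 0.8169.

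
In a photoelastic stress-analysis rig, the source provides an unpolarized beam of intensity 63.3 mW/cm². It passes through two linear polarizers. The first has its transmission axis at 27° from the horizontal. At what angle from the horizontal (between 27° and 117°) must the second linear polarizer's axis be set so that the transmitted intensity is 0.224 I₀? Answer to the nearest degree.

Unpolarized light through the first polarizer → I₁ = ½ I₀, now polarized at 27°.
Need I₂/I₀ = 0.224, so cos²(θ − 27°) = 0.224 / 0.5 = 0.448.
θ − 27° = arccos(√0.448) = 48.0°, giving θ ≈ 27 + 48.0 = 75.0°.

θ ≈ 75°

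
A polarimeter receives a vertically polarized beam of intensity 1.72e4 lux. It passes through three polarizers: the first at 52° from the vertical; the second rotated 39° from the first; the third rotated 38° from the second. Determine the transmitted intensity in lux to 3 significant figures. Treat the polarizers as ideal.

By Malus's law, I₁ = 1.72e4 lux · cos²(52°) = 6519 lux.
I₂ = I₁ · cos²(39°) = 6519 · 0.604 = 3937 lux.
I₃ = I₂ · cos²(38°) = 3937 · 0.621 = 2445 lux.

I ≈ 2450 lux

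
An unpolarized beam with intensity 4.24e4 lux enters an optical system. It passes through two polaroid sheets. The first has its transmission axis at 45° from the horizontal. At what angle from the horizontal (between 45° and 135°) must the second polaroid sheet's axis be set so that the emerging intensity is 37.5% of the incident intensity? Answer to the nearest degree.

Unpolarized light through the first polarizer → I₁ = ½ I₀, now polarized at 45°.
Need I₂/I₀ = 0.375, so cos²(θ − 45°) = 0.375 / 0.5 = 0.75.
θ − 45° = arccos(√0.75) = 30.0°, giving θ ≈ 45 + 30.0 = 75.0°.

θ ≈ 75°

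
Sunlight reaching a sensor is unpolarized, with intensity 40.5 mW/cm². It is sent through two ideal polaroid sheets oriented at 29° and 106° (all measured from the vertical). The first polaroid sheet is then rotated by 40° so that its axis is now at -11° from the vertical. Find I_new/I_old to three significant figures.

I_new/I_old ≈ 4.07

Before rotation:
Unpolarized light through the first polarizer → I₁ = ½ I₀, now polarized at 29°.
I₂ = I₁ cos²(106° − 29°) = 0.5 I₀ · cos²(77°) = 0.0253 I₀.
After rotation:
Unpolarized light through the first polarizer → I₁ = ½ I₀, now polarized at -11°.
Angle between axes 1 and 2: 63°. I₂ = 0.5 I₀ · cos²(63°) = 0.1031 I₀.
Ratio = 0.1031 / 0.0253 = 4.073.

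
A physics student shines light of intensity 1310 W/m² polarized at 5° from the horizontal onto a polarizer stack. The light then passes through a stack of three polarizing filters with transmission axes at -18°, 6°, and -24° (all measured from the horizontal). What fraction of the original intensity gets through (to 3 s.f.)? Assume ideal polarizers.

I/I₀ ≈ 0.530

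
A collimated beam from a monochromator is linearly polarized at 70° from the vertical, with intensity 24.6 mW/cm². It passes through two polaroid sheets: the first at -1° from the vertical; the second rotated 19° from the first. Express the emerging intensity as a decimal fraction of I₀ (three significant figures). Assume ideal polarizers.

I/I₀ ≈ 0.0948

By Malus's law, I₁ = 24.6 mW/cm² · cos²(71°) = 2.607 mW/cm².
I₂ = I₁ · cos²(19°) = 2.607 · 0.894 = 2.331 mW/cm².
Transmitted fraction = 0.09476.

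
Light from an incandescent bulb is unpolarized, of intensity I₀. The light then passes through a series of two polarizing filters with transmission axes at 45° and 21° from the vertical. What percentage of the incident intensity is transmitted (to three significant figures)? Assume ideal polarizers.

≈ 41.7%

Unpolarized light through the first polarizer → I₁ = ½ I₀, now polarized at 45°.
I₂ = I₁ cos²(21° − 45°) = 0.5 I₀ · cos²(24°) = 0.4173 I₀.
That is 41.73% of the incident intensity.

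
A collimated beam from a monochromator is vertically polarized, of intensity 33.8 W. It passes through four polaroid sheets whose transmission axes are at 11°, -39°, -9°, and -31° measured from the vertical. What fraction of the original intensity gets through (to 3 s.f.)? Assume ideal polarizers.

I₁ = 33.8 W · cos²(11°) = 32.57 W.
I₂ = I₁ · cos²(50°) = 32.57 · 0.4132 = 13.46 W.
I₃ = I₂ · cos²(30°) = 13.46 · 0.75 = 10.09 W.
I₄ = I₃ · cos²(22°) = 10.09 · 0.8597 = 8.676 W.
Transmitted fraction = 0.2567.

I/I₀ ≈ 0.257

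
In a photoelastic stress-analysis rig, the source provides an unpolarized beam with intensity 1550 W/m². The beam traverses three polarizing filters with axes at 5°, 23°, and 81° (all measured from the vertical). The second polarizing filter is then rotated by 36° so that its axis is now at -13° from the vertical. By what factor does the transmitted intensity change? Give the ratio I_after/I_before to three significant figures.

Before rotation:
Unpolarized light through the first polarizer → I₁ = ½ I₀, now polarized at 5°.
I₂ = I₁ cos²(23° − 5°) = 0.5 I₀ · cos²(18°) = 0.4523 I₀.
I₃ = I₂ cos²(81° − 23°) = 0.4523 I₀ · cos²(58°) = 0.127 I₀.
After rotation:
Unpolarized light through the first polarizer → I₁ = ½ I₀, now polarized at 5°.
I₂ = I₁ cos²(-13° − 5°) = 0.5 I₀ · cos²(18°) = 0.4523 I₀.
Angle between axes 2 and 3: 86°. I₃ = 0.4523 I₀ · cos²(86°) = 0.002201 I₀.
Ratio = 0.002201 / 0.127 = 0.01733.

I_new/I_old ≈ 0.0173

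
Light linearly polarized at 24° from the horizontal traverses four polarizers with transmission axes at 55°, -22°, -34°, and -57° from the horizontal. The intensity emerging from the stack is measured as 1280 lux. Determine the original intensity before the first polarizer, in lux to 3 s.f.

I₀ ≈ 4.25e4 lux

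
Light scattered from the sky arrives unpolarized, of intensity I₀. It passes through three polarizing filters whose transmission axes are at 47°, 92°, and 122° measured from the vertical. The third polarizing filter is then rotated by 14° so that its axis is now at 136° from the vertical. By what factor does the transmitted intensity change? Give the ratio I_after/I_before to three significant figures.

Before rotation:
Unpolarized light through the first polarizer → I₁ = ½ I₀, now polarized at 47°.
I₂ = I₁ cos²(92° − 47°) = 0.5 I₀ · cos²(45°) = 0.25 I₀.
I₃ = I₂ cos²(122° − 92°) = 0.25 I₀ · cos²(30°) = 0.1875 I₀.
After rotation:
Unpolarized light through the first polarizer → I₁ = ½ I₀, now polarized at 47°.
I₂ = I₁ cos²(92° − 47°) = 0.5 I₀ · cos²(45°) = 0.25 I₀.
I₃ = I₂ cos²(136° − 92°) = 0.25 I₀ · cos²(44°) = 0.1294 I₀.
Ratio = 0.1294 / 0.1875 = 0.6899.

I_new/I_old ≈ 0.690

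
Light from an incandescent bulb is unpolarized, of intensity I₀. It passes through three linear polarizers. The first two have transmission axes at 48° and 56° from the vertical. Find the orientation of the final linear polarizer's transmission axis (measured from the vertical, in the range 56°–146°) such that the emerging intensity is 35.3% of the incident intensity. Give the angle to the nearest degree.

θ ≈ 88°

Unpolarized light through the first polarizer → I₁ = ½ I₀, now polarized at 48°.
I₂ = I₁ cos²(56° − 48°) = 0.5 I₀ · cos²(8°) = 0.4903 I₀.
Need I₃/I₀ = 0.353, so cos²(θ − 56°) = 0.353 / 0.4903 = 0.7199.
θ − 56° = arccos(√0.7199) = 32.0°, giving θ ≈ 56 + 32.0 = 88.0°.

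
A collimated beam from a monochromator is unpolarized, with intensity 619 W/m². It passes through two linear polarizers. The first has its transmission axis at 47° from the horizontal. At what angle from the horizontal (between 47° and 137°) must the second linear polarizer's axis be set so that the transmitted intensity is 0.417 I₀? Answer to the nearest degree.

θ ≈ 71°

Unpolarized light through the first polarizer → I₁ = ½ I₀, now polarized at 47°.
Need I₂/I₀ = 0.417, so cos²(θ − 47°) = 0.417 / 0.5 = 0.834.
θ − 47° = arccos(√0.834) = 24.0°, giving θ ≈ 47 + 24.0 = 71.0°.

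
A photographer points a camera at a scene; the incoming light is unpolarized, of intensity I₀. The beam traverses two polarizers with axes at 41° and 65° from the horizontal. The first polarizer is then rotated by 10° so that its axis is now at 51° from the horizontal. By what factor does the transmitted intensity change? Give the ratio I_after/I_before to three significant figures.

Before rotation:
Unpolarized light through the first polarizer → I₁ = ½ I₀, now polarized at 41°.
I₂ = I₁ cos²(65° − 41°) = 0.5 I₀ · cos²(24°) = 0.4173 I₀.
After rotation:
Unpolarized light through the first polarizer → I₁ = ½ I₀, now polarized at 51°.
I₂ = I₁ cos²(65° − 51°) = 0.5 I₀ · cos²(14°) = 0.4707 I₀.
Ratio = 0.4707 / 0.4173 = 1.128.

I_new/I_old ≈ 1.13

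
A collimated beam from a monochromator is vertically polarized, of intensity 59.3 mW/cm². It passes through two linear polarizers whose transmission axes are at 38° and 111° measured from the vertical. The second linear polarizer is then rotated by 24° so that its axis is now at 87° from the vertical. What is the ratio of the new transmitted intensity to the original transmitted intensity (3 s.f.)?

Before rotation:
I₁ = I₀ cos²(38° − 0°) = I₀ cos²(38°) = 0.621 I₀.
I₂ = I₁ cos²(111° − 38°) = 0.621 I₀ · cos²(73°) = 0.05308 I₀.
After rotation:
I₁ = I₀ cos²(38° − 0°) = I₀ cos²(38°) = 0.621 I₀.
I₂ = I₁ cos²(87° − 38°) = 0.621 I₀ · cos²(49°) = 0.2673 I₀.
Ratio = 0.2673 / 0.05308 = 5.035.

I_new/I_old ≈ 5.04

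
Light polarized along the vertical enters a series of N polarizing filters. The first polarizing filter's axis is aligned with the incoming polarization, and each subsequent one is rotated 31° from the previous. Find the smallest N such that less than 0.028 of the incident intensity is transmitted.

First polarizer is aligned with the polarization: full transmission.
Each further stage multiplies by cos²(31°) = 0.7347.
After N polarizers: T = 0.7347^(N−1). Require T < 0.028 ⇒ N−1 > ln(0.028)/ln(0.7347) = 11.60, so N−1 ≥ 12 and N = 13.
Check: N=13 gives T = 0.02475 < 0.028; N=12 gives T = 0.03369.

N = 13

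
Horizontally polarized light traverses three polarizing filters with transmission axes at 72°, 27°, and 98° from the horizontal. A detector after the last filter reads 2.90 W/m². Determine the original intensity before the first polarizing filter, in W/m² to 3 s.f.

I₀ ≈ 573 W/m²

I₁ = I₀ cos²(72° − 0°) = I₀ cos²(72°) = 0.09549 I₀.
I₂ = I₁ cos²(27° − 72°) = 0.09549 I₀ · cos²(45°) = 0.04775 I₀.
I₃ = I₂ cos²(98° − 27°) = 0.04775 I₀ · cos²(71°) = 0.005061 I₀.
So 2.90 W/m² = 0.005061 I₀, giving I₀ = 2.90/0.005061 = 573 W/m².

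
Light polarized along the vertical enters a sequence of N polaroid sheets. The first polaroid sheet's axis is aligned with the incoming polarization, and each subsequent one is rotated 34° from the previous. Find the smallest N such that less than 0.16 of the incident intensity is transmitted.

First polarizer is aligned with the polarization: full transmission.
Each further stage multiplies by cos²(34°) = 0.6873.
After N polarizers: T = 0.6873^(N−1). Require T < 0.16 ⇒ N−1 > ln(0.16)/ln(0.6873) = 4.89, so N−1 ≥ 5 and N = 6.
Check: N=6 gives T = 0.1534 < 0.16; N=5 gives T = 0.2231.

N = 6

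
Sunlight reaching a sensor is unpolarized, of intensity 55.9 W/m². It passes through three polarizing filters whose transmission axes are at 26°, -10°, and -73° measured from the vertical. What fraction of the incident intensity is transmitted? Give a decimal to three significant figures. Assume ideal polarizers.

I/I₀ ≈ 0.0674

Unpolarized light through the first polarizer → I₁ = 55.9 W/m²/2 = 27.95 W/m², polarized at 26°.
I₂ = I₁ · cos²(36°) = 27.95 · 0.6545 = 18.29 W/m².
I₃ = I₂ · cos²(63°) = 18.29 · 0.2061 = 3.77 W/m².
Transmitted fraction = 0.06745.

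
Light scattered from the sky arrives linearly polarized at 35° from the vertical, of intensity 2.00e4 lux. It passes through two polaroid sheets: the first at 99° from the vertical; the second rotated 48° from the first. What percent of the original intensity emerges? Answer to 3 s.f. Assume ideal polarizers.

By Malus's law, I₁ = 2.00e4 lux · cos²(64°) = 3843 lux.
I₂ = I₁ · cos²(48°) = 3843 · 0.4477 = 1721 lux.
That is 8.604% of the incident intensity.

≈ 8.60%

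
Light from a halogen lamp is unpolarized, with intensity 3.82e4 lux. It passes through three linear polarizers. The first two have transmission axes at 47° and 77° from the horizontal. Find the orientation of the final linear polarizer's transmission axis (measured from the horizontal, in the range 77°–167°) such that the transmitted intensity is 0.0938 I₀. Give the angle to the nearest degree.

Unpolarized light through the first polarizer → I₁ = ½ I₀, now polarized at 47°.
I₂ = I₁ cos²(77° − 47°) = 0.5 I₀ · cos²(30°) = 0.375 I₀.
Need I₃/I₀ = 0.0938, so cos²(θ − 77°) = 0.0938 / 0.375 = 0.2501.
θ − 77° = arccos(√0.2501) = 60.0°, giving θ ≈ 77 + 60.0 = 137.0°.

θ ≈ 137°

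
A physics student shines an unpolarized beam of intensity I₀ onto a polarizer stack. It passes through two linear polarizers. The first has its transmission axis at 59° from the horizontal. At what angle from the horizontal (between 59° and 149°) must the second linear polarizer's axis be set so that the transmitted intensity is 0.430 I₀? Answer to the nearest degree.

θ ≈ 81°

Unpolarized light through the first polarizer → I₁ = ½ I₀, now polarized at 59°.
Need I₂/I₀ = 0.43, so cos²(θ − 59°) = 0.43 / 0.5 = 0.86.
θ − 59° = arccos(√0.86) = 22.0°, giving θ ≈ 59 + 22.0 = 81.0°.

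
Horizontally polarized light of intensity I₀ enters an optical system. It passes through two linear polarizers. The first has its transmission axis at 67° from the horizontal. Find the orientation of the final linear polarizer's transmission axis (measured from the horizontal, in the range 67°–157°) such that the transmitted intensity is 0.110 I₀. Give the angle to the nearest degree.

θ ≈ 99°

I₁ = I₀ cos²(67° − 0°) = I₀ cos²(67°) = 0.1527 I₀.
Need I₂/I₀ = 0.11, so cos²(θ − 67°) = 0.11 / 0.1527 = 0.7205.
θ − 67° = arccos(√0.7205) = 31.9°, giving θ ≈ 67 + 31.9 = 98.9°.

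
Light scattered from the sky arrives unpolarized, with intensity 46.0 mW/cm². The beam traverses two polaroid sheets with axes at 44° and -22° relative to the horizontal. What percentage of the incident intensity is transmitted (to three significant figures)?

Unpolarized light through the first polarizer → I₁ = 46.0 mW/cm²/2 = 23 mW/cm², polarized at 44°.
I₂ = I₁ · cos²(66°) = 23 · 0.1654 = 3.805 mW/cm².
That is 8.272% of the incident intensity.

≈ 8.27%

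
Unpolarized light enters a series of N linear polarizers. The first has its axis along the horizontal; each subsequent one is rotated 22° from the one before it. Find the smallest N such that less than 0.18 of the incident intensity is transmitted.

First polarizer halves the unpolarized light: factor 1/2.
Each further stage multiplies by cos²(22°) = 0.8597.
After N polarizers: T = 0.5·0.8597^(N−1). Require T < 0.18 ⇒ N−1 > ln(0.18/0.5)/ln(0.8597) = 6.76, so N−1 ≥ 7 and N = 8.
Check: N=8 gives T = 0.1735 < 0.18; N=7 gives T = 0.2018.

N = 8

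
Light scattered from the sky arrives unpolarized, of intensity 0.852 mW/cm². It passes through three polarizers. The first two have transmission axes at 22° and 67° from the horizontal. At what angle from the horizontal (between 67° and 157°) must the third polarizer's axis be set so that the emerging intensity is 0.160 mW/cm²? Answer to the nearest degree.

Unpolarized light through the first polarizer → I₁ = ½ I₀, now polarized at 22°.
I₂ = I₁ cos²(67° − 22°) = 0.5 I₀ · cos²(45°) = 0.25 I₀.
Target fraction: 0.160 / 0.852 mW/cm² = 0.1878 of I₀.
Need I₃/I₀ = 0.1878, so cos²(θ − 67°) = 0.1878 / 0.25 = 0.7512.
θ − 67° = arccos(√0.7512) = 29.9°, giving θ ≈ 67 + 29.9 = 96.9°.

θ ≈ 97°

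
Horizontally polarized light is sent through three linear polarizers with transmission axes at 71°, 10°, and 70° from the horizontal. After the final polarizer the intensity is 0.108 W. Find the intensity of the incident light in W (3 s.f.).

I₀ ≈ 17.3 W

I₁ = I₀ cos²(71° − 0°) = I₀ cos²(71°) = 0.106 I₀.
I₂ = I₁ cos²(10° − 71°) = 0.106 I₀ · cos²(61°) = 0.02491 I₀.
I₃ = I₂ cos²(70° − 10°) = 0.02491 I₀ · cos²(60°) = 0.006228 I₀.
So 0.108 W = 0.006228 I₀, giving I₀ = 0.108/0.006228 = 17.34 W.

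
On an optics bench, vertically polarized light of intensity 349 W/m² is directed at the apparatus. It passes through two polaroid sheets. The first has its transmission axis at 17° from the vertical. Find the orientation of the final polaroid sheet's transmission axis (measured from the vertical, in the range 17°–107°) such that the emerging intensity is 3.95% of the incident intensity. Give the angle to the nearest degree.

θ ≈ 95°

I₁ = I₀ cos²(17° − 0°) = I₀ cos²(17°) = 0.9145 I₀.
Need I₂/I₀ = 0.0395, so cos²(θ − 17°) = 0.0395 / 0.9145 = 0.04319.
θ − 17° = arccos(√0.04319) = 78.0°, giving θ ≈ 17 + 78.0 = 95.0°.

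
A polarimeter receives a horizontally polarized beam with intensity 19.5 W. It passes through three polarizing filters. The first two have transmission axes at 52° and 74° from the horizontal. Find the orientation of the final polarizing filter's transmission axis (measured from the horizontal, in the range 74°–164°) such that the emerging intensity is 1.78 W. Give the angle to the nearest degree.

θ ≈ 132°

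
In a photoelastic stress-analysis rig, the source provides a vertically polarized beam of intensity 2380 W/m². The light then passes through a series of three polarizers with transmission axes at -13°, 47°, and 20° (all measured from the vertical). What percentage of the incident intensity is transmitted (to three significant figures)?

≈ 18.8%

I₁ = 2380 W/m² · cos²(13°) = 2260 W/m².
I₂ = I₁ · cos²(60°) = 2260 · 0.25 = 564.9 W/m².
I₃ = I₂ · cos²(27°) = 564.9 · 0.7939 = 448.5 W/m².
That is 18.84% of the incident intensity.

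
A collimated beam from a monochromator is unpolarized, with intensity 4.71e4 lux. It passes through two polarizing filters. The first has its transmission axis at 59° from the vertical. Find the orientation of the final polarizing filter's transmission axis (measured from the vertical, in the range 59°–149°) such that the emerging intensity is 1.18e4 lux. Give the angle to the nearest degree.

θ ≈ 104°

Unpolarized light through the first polarizer → I₁ = ½ I₀, now polarized at 59°.
Target fraction: 1.18e4 / 4.71e4 lux = 0.2505 of I₀.
Need I₂/I₀ = 0.2505, so cos²(θ − 59°) = 0.2505 / 0.5 = 0.5011.
θ − 59° = arccos(√0.5011) = 44.9°, giving θ ≈ 59 + 44.9 = 103.9°.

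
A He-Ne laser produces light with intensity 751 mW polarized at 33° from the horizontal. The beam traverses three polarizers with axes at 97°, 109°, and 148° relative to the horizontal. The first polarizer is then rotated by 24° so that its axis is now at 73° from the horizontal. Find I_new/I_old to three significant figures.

I_new/I_old ≈ 2.09

Before rotation:
I₁ = I₀ cos²(97° − 33°) = I₀ cos²(64°) = 0.1922 I₀.
I₂ = I₁ cos²(109° − 97°) = 0.1922 I₀ · cos²(12°) = 0.1839 I₀.
I₃ = I₂ cos²(148° − 109°) = 0.1839 I₀ · cos²(39°) = 0.111 I₀.
After rotation:
I₁ = I₀ cos²(73° − 33°) = I₀ cos²(40°) = 0.5868 I₀.
I₂ = I₁ cos²(109° − 73°) = 0.5868 I₀ · cos²(36°) = 0.3841 I₀.
I₃ = I₂ cos²(148° − 109°) = 0.3841 I₀ · cos²(39°) = 0.232 I₀.
Ratio = 0.232 / 0.111 = 2.089.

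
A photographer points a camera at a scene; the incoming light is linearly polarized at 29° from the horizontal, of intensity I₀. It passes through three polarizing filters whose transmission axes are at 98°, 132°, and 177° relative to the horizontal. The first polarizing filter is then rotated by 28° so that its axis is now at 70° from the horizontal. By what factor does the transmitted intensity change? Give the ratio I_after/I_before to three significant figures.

Before rotation:
I₁ = I₀ cos²(98° − 29°) = I₀ cos²(69°) = 0.1284 I₀.
I₂ = I₁ cos²(132° − 98°) = 0.1284 I₀ · cos²(34°) = 0.08827 I₀.
I₃ = I₂ cos²(177° − 132°) = 0.08827 I₀ · cos²(45°) = 0.04413 I₀.
After rotation:
I₁ = I₀ cos²(70° − 29°) = I₀ cos²(41°) = 0.5696 I₀.
I₂ = I₁ cos²(132° − 70°) = 0.5696 I₀ · cos²(62°) = 0.1255 I₀.
I₃ = I₂ cos²(177° − 132°) = 0.1255 I₀ · cos²(45°) = 0.06277 I₀.
Ratio = 0.06277 / 0.04413 = 1.422.

I_new/I_old ≈ 1.42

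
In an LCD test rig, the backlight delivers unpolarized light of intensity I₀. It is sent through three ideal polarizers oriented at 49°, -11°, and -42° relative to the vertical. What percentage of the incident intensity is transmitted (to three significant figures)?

≈ 9.18%

Unpolarized light through the first polarizer → I₁ = ½ I₀, now polarized at 49°.
I₂ = I₁ cos²(-11° − 49°) = 0.5 I₀ · cos²(60°) = 0.125 I₀.
I₃ = I₂ cos²(-42° + 11°) = 0.125 I₀ · cos²(31°) = 0.09184 I₀.
That is 9.184% of the incident intensity.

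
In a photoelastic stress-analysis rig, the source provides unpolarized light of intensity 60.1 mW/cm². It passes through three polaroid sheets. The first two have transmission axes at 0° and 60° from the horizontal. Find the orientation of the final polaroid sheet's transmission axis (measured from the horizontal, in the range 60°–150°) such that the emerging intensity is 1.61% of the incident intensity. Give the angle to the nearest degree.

θ ≈ 129°

Unpolarized light through the first polarizer → I₁ = ½ I₀, now polarized at 0°.
I₂ = I₁ cos²(60° − 0°) = 0.5 I₀ · cos²(60°) = 0.125 I₀.
Need I₃/I₀ = 0.0161, so cos²(θ − 60°) = 0.0161 / 0.125 = 0.1288.
θ − 60° = arccos(√0.1288) = 69.0°, giving θ ≈ 60 + 69.0 = 129.0°.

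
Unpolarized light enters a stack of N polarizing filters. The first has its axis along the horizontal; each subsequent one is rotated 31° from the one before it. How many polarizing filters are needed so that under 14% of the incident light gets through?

N = 6

First polarizer halves the unpolarized light: factor 1/2.
Each further stage multiplies by cos²(31°) = 0.7347.
After N polarizers: T = 0.5·0.7347^(N−1). Require T < 0.14 ⇒ N−1 > ln(0.14/0.5)/ln(0.7347) = 4.13, so N−1 ≥ 5 and N = 6.
Check: N=6 gives T = 0.1071 < 0.14; N=5 gives T = 0.1457.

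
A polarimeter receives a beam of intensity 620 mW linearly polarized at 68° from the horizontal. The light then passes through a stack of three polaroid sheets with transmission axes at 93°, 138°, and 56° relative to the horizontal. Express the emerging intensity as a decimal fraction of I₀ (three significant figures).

I/I₀ ≈ 0.00795

I₁ = 620 mW · cos²(25°) = 509.3 mW.
I₂ = I₁ · cos²(45°) = 509.3 · 0.5 = 254.6 mW.
I₃ = I₂ · cos²(82°) = 254.6 · 0.01937 = 4.932 mW.
Transmitted fraction = 0.007955.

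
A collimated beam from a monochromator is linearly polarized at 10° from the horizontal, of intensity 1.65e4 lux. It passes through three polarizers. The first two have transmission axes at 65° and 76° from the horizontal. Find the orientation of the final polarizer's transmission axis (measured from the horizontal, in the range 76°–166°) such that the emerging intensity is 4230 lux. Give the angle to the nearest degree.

By Malus's law, I₁ = I₀ cos²(65° − 10°) = I₀ cos²(55°) = 0.329 I₀.
I₂ = I₁ cos²(76° − 65°) = 0.329 I₀ · cos²(11°) = 0.317 I₀.
Target fraction: 4230 / 1.65e4 lux = 0.2564 of I₀.
Need I₃/I₀ = 0.2564, so cos²(θ − 76°) = 0.2564 / 0.317 = 0.8087.
θ − 76° = arccos(√0.8087) = 25.9°, giving θ ≈ 76 + 25.9 = 101.9°.

θ ≈ 102°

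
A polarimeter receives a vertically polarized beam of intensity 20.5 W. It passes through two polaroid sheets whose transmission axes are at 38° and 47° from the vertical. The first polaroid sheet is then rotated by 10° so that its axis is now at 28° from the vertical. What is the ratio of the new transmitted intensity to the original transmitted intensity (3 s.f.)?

I_new/I_old ≈ 1.15

Before rotation:
I₁ = I₀ cos²(38° − 0°) = I₀ cos²(38°) = 0.621 I₀.
I₂ = I₁ cos²(47° − 38°) = 0.621 I₀ · cos²(9°) = 0.6058 I₀.
After rotation:
I₁ = I₀ cos²(28° − 0°) = I₀ cos²(28°) = 0.7796 I₀.
I₂ = I₁ cos²(47° − 28°) = 0.7796 I₀ · cos²(19°) = 0.697 I₀.
Ratio = 0.697 / 0.6058 = 1.151.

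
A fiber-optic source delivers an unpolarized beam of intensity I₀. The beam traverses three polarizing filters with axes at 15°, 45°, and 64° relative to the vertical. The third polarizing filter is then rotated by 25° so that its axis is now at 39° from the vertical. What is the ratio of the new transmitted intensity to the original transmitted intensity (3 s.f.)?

Before rotation:
Unpolarized light through the first polarizer → I₁ = ½ I₀, now polarized at 15°.
I₂ = I₁ cos²(45° − 15°) = 0.5 I₀ · cos²(30°) = 0.375 I₀.
I₃ = I₂ cos²(64° − 45°) = 0.375 I₀ · cos²(19°) = 0.3353 I₀.
After rotation:
Unpolarized light through the first polarizer → I₁ = ½ I₀, now polarized at 15°.
I₂ = I₁ cos²(45° − 15°) = 0.5 I₀ · cos²(30°) = 0.375 I₀.
I₃ = I₂ cos²(39° − 45°) = 0.375 I₀ · cos²(6°) = 0.3709 I₀.
Ratio = 0.3709 / 0.3353 = 1.106.

I_new/I_old ≈ 1.11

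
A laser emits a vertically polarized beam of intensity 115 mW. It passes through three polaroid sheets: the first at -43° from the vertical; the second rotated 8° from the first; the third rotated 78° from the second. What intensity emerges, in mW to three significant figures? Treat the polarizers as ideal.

I₁ = 115 mW · cos²(43°) = 61.51 mW.
I₂ = I₁ · cos²(8°) = 61.51 · 0.9806 = 60.32 mW.
I₃ = I₂ · cos²(78°) = 60.32 · 0.04323 = 2.607 mW.

I ≈ 2.61 mW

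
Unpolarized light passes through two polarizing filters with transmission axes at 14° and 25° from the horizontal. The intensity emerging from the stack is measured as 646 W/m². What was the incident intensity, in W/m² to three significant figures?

I₀ ≈ 1340 W/m²

Unpolarized light through the first polarizer → I₁ = ½ I₀, now polarized at 14°.
I₂ = I₁ cos²(25° − 14°) = 0.5 I₀ · cos²(11°) = 0.4818 I₀.
So 646 W/m² = 0.4818 I₀, giving I₀ = 646/0.4818 = 1341 W/m².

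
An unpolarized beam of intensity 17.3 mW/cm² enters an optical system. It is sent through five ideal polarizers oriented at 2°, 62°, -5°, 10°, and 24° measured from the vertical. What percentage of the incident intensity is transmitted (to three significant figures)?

Unpolarized light through the first polarizer → I₁ = 17.3 mW/cm²/2 = 8.65 mW/cm², polarized at 2°.
I₂ = I₁ · cos²(60°) = 8.65 · 0.25 = 2.163 mW/cm².
I₃ = I₂ · cos²(67°) = 2.163 · 0.1527 = 0.3302 mW/cm².
I₄ = I₃ · cos²(15°) = 0.3302 · 0.933 = 0.308 mW/cm².
I₅ = I₄ · cos²(14°) = 0.308 · 0.9415 = 0.29 mW/cm².
That is 1.676% of the incident intensity.

≈ 1.68%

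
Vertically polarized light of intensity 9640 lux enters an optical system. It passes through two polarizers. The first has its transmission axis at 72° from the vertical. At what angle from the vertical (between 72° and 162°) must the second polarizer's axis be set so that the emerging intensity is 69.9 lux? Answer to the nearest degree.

θ ≈ 146°

By Malus's law, I₁ = I₀ cos²(72° − 0°) = I₀ cos²(72°) = 0.09549 I₀.
Target fraction: 69.9 / 9640 lux = 0.007251 of I₀.
Need I₂/I₀ = 0.007251, so cos²(θ − 72°) = 0.007251 / 0.09549 = 0.07593.
θ − 72° = arccos(√0.07593) = 74.0°, giving θ ≈ 72 + 74.0 = 146.0°.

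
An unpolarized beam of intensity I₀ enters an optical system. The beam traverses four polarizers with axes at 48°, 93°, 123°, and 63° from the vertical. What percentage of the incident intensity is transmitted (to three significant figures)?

≈ 4.69%

Unpolarized light through the first polarizer → I₁ = ½ I₀, now polarized at 48°.
I₂ = I₁ cos²(93° − 48°) = 0.5 I₀ · cos²(45°) = 0.25 I₀.
I₃ = I₂ cos²(123° − 93°) = 0.25 I₀ · cos²(30°) = 0.1875 I₀.
I₄ = I₃ cos²(63° − 123°) = 0.1875 I₀ · cos²(60°) = 0.04688 I₀.
That is 4.688% of the incident intensity.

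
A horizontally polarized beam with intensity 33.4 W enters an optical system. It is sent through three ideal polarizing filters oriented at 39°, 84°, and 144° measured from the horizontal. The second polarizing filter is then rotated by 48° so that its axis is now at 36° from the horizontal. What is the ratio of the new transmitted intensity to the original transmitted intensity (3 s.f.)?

Before rotation:
By Malus's law, I₁ = I₀ cos²(39° − 0°) = I₀ cos²(39°) = 0.604 I₀.
I₂ = I₁ cos²(84° − 39°) = 0.604 I₀ · cos²(45°) = 0.302 I₀.
I₃ = I₂ cos²(144° − 84°) = 0.302 I₀ · cos²(60°) = 0.07549 I₀.
After rotation:
I₁ = I₀ cos²(39° − 0°) = I₀ cos²(39°) = 0.604 I₀.
I₂ = I₁ cos²(36° − 39°) = 0.604 I₀ · cos²(3°) = 0.6023 I₀.
Angle between axes 2 and 3: 72°. I₃ = 0.6023 I₀ · cos²(72°) = 0.05751 I₀.
Ratio = 0.05751 / 0.07549 = 0.7618.

I_new/I_old ≈ 0.762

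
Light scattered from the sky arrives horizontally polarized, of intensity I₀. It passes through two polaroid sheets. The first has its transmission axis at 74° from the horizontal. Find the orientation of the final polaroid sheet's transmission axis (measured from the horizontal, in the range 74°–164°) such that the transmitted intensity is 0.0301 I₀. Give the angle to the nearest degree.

I₁ = I₀ cos²(74° − 0°) = I₀ cos²(74°) = 0.07598 I₀.
Need I₂/I₀ = 0.0301, so cos²(θ − 74°) = 0.0301 / 0.07598 = 0.3962.
θ − 74° = arccos(√0.3962) = 51.0°, giving θ ≈ 74 + 51.0 = 125.0°.

θ ≈ 125°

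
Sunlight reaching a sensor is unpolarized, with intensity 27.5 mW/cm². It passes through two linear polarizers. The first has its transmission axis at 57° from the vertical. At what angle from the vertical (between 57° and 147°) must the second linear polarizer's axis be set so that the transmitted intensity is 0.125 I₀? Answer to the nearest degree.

θ ≈ 117°

Unpolarized light through the first polarizer → I₁ = ½ I₀, now polarized at 57°.
Need I₂/I₀ = 0.125, so cos²(θ − 57°) = 0.125 / 0.5 = 0.25.
θ − 57° = arccos(√0.25) = 60.0°, giving θ ≈ 57 + 60.0 = 117.0°.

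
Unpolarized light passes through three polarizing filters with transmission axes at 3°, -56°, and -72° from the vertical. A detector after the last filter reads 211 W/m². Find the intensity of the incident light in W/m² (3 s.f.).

Unpolarized light through the first polarizer → I₁ = ½ I₀, now polarized at 3°.
I₂ = I₁ cos²(-56° − 3°) = 0.5 I₀ · cos²(59°) = 0.1326 I₀.
I₃ = I₂ cos²(-72° + 56°) = 0.1326 I₀ · cos²(16°) = 0.1226 I₀.
So 211 W/m² = 0.1226 I₀, giving I₀ = 211/0.1226 = 1722 W/m².

I₀ ≈ 1720 W/m²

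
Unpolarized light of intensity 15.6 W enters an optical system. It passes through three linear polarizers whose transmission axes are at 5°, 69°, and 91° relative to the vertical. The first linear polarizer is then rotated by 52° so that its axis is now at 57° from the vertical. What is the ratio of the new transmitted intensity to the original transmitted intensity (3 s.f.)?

I_new/I_old ≈ 4.98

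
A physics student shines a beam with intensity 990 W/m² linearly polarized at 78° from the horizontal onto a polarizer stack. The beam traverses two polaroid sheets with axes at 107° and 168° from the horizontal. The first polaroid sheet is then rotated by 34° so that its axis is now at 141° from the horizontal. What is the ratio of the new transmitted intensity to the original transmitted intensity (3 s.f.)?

I_new/I_old ≈ 0.910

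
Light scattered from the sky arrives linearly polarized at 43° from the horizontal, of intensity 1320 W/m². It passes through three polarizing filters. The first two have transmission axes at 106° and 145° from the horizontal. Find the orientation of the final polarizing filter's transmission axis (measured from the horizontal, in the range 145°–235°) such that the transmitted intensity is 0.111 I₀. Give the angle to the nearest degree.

By Malus's law, I₁ = I₀ cos²(106° − 43°) = I₀ cos²(63°) = 0.2061 I₀.
I₂ = I₁ cos²(145° − 106°) = 0.2061 I₀ · cos²(39°) = 0.1245 I₀.
Need I₃/I₀ = 0.111, so cos²(θ − 145°) = 0.111 / 0.1245 = 0.8917.
θ − 145° = arccos(√0.8917) = 19.2°, giving θ ≈ 145 + 19.2 = 164.2°.

θ ≈ 164°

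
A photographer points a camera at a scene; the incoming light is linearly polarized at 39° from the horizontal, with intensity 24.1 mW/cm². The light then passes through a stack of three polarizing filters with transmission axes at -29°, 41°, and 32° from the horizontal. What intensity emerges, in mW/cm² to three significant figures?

I ≈ 0.386 mW/cm²

I₁ = 24.1 mW/cm² · cos²(68°) = 3.382 mW/cm².
I₂ = I₁ · cos²(70°) = 3.382 · 0.117 = 0.3956 mW/cm².
I₃ = I₂ · cos²(9°) = 0.3956 · 0.9755 = 0.3859 mW/cm².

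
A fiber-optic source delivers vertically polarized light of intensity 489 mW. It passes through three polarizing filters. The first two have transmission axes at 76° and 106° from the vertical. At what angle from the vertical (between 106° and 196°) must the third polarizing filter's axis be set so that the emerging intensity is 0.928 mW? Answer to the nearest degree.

θ ≈ 184°

By Malus's law, I₁ = I₀ cos²(76° − 0°) = I₀ cos²(76°) = 0.05853 I₀.
I₂ = I₁ cos²(106° − 76°) = 0.05853 I₀ · cos²(30°) = 0.04389 I₀.
Target fraction: 0.928 / 489 mW = 0.001898 of I₀.
Need I₃/I₀ = 0.001898, so cos²(θ − 106°) = 0.001898 / 0.04389 = 0.04323.
θ − 106° = arccos(√0.04323) = 78.0°, giving θ ≈ 106 + 78.0 = 184.0°.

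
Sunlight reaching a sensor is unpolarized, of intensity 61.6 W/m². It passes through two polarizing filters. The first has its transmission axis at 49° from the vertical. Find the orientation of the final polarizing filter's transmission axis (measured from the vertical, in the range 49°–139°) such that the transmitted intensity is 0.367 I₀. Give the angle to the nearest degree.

θ ≈ 80°

Unpolarized light through the first polarizer → I₁ = ½ I₀, now polarized at 49°.
Need I₂/I₀ = 0.367, so cos²(θ − 49°) = 0.367 / 0.5 = 0.734.
θ − 49° = arccos(√0.734) = 31.0°, giving θ ≈ 49 + 31.0 = 80.0°.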